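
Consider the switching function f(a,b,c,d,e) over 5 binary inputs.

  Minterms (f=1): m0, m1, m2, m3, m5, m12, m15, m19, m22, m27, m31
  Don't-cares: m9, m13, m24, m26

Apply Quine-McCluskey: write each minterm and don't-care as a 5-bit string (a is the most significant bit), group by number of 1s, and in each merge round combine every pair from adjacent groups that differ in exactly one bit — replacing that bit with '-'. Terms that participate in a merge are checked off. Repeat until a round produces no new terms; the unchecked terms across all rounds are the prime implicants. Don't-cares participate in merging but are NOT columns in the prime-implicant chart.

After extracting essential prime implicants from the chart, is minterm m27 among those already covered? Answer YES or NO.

[col 0] 00000*, 00001*, 00010*, 00011*, 00101*, 01001*, 01100*, 01101*, 01111*, 10011*, 10110, 11000*, 11010*, 11011*, 11111*
[col 1] -0011, -1111, 0-001*, 0-101*, 00-01*, 000-0*, 000-1*, 0000-*, 0001-*, 01-01*, 011-1, 0110-, 1-011, 11-11, 110-0, 1101-
[col 2] 0--01, 000--
Prime implicants: -0011, -1111, 0--01, 000--, 011-1, 0110-, 1-011, 10110, 11-11, 110-0, 1101-
PI chart (minterm → PIs covering it):
  0 | 000--  (sole → essential)
  1 | 0--01,000--
  2 | 000--  (sole → essential)
  3 | -0011,000--
  5 | 0--01  (sole → essential)
  12 | 0110-  (sole → essential)
  15 | -1111,011-1
  19 | -0011,1-011
  22 | 10110  (sole → essential)
  27 | 1-011,11-11,1101-
  31 | -1111,11-11
Essential prime implicants: 0--01, 000--, 0110-, 10110

NO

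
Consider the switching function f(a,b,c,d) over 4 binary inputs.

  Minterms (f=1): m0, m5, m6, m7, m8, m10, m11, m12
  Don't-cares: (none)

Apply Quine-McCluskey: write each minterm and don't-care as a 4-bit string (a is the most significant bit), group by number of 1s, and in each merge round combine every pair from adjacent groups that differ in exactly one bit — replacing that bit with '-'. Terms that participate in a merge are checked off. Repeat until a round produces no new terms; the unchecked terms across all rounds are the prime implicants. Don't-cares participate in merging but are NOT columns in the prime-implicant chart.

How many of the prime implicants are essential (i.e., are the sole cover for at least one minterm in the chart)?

5

Round 0: 0000✓ 0101✓ 0110✓ 0111✓ 1000✓ 1010✓ 1011✓ 1100✓
Round 1: -000 01-1 011- 1-00 10-0 101-
PIs = {-000, 01-1, 011-, 1-00, 10-0, 101-}
Coverage chart:
  m0: -000 ←essential
  m5: 01-1 ←essential
  m6: 011- ←essential
  m7: 01-1,011-
  m8: -000,1-00,10-0
  m10: 10-0,101-
  m11: 101- ←essential
  m12: 1-00 ←essential
Essential: -000, 01-1, 011-, 1-00, 101-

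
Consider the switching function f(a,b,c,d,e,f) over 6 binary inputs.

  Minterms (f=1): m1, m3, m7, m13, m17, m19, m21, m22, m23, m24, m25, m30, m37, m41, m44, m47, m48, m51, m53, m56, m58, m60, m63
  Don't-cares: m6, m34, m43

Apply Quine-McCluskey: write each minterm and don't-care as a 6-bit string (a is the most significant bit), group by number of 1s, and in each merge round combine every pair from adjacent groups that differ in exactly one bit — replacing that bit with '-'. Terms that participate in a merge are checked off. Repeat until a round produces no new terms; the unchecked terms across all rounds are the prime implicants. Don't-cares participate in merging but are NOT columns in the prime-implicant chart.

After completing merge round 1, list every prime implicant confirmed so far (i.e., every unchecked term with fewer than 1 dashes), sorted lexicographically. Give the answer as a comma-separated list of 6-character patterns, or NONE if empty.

[col 0] 000001*, 000011*, 000110*, 000111*, 001101, 010001*, 010011*, 010101*, 010110*, 010111*, 011000*, 011001*, 011110*, 100010, 100101*, 101001*, 101011*, 101100*, 101111*, 110000*, 110011*, 110101*, 111000*, 111010*, 111100*, 111111*
[col 1] -10011, -10101, -11000, 0-0001*, 0-0011*, 0-0110*, 0-0111*, 000-11*, 0000-1*, 00011-*, 01-001, 01-110, 010-01*, 010-11*, 0100-1*, 0101-1*, 01011-*, 01100-, 1-0101, 1-1100, 1-1111, 101-11, 1010-1, 11-000, 111-00, 1110-0
[col 2] 0-0-11, 0-00-1, 0-011-, 010--1
Prime implicants: -10011, -10101, -11000, 0-0-11, 0-00-1, 0-011-, 001101, 01-001, 01-110, 010--1, 01100-, 1-0101, 1-1100, 1-1111, 100010, 101-11, 1010-1, 11-000, 111-00, 1110-0

001101, 100010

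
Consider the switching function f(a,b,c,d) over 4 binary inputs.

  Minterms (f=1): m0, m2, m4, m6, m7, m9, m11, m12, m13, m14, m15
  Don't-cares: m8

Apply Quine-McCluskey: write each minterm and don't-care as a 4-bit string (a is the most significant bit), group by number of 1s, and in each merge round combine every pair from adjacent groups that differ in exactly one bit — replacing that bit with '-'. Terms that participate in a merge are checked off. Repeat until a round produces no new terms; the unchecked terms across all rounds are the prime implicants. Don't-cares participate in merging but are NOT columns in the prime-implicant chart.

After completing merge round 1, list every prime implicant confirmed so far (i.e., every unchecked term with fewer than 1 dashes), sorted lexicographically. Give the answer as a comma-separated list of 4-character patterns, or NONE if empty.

NONE

size-2^0 implicants → 0000(✓)  0010(✓)  0100(✓)  0110(✓)  0111(✓)  1000(✓)  1001(✓)  1011(✓)  1100(✓)  1101(✓)  1110(✓)  1111(✓)
size-2^1 implicants → -000(✓)  -100(✓)  -110(✓)  -111(✓)  0-00(✓)  0-10(✓)  00-0(✓)  01-0(✓)  011-(✓)  1-00(✓)  1-01(✓)  1-11(✓)  10-1(✓)  100-(✓)  11-0(✓)  11-1(✓)  110-(✓)  111-(✓)
size-2^2 implicants → --00  -1-0  -11-  0--0  1--1  1-0-  11--
Unchecked terms (primes): --00, -1-0, -11-, 0--0, 1--1, 1-0-, 11--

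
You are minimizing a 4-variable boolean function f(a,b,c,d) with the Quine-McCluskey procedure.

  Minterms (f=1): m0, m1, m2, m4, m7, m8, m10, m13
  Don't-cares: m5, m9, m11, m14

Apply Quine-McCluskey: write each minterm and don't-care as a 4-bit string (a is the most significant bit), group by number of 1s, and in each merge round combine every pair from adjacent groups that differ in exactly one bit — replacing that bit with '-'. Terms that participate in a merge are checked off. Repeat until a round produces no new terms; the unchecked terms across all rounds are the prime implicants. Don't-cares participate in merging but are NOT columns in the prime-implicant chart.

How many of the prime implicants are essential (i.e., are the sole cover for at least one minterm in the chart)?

[col 0] 0000*, 0001*, 0010*, 0100*, 0101*, 0111*, 1000*, 1001*, 1010*, 1011*, 1101*, 1110*
[col 1] -000*, -001*, -010*, -101*, 0-00*, 0-01*, 00-0*, 000-*, 01-1, 010-*, 1-01*, 1-10, 10-0*, 10-1*, 100-*, 101-*
[col 2] --01, -0-0, -00-, 0-0-, 10--
Prime implicants: --01, -0-0, -00-, 0-0-, 01-1, 1-10, 10--
PI chart (minterm → PIs covering it):
  0 | -0-0,-00-,0-0-
  1 | --01,-00-,0-0-
  2 | -0-0  (sole → essential)
  4 | 0-0-  (sole → essential)
  7 | 01-1  (sole → essential)
  8 | -0-0,-00-,10--
  10 | -0-0,1-10,10--
  13 | --01  (sole → essential)
Essential prime implicants: --01, -0-0, 0-0-, 01-1

4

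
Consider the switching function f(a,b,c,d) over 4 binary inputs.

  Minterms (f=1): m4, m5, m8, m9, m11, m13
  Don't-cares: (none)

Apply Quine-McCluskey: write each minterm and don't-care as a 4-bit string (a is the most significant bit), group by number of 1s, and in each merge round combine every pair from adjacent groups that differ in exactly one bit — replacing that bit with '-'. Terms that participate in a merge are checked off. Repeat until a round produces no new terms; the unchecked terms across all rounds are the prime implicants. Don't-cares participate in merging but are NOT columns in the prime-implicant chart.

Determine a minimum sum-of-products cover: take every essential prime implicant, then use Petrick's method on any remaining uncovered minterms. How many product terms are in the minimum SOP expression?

size-2^0 implicants → 0100(✓)  0101(✓)  1000(✓)  1001(✓)  1011(✓)  1101(✓)
size-2^1 implicants → -101  010-  1-01  10-1  100-
Unchecked terms (primes): -101, 010-, 1-01, 10-1, 100-
Minterm coverage:
  m4 ⊆ 010- [E]
  m5 ⊆ -101,010-
  m8 ⊆ 100- [E]
  m9 ⊆ 1-01,10-1,100-
  m11 ⊆ 10-1 [E]
  m13 ⊆ -101,1-01
E = {010-, 10-1, 100-}
Petrick residual → -101
Cover = bc'd + a'bc' + ab'd + ab'c'  |cover|=4

4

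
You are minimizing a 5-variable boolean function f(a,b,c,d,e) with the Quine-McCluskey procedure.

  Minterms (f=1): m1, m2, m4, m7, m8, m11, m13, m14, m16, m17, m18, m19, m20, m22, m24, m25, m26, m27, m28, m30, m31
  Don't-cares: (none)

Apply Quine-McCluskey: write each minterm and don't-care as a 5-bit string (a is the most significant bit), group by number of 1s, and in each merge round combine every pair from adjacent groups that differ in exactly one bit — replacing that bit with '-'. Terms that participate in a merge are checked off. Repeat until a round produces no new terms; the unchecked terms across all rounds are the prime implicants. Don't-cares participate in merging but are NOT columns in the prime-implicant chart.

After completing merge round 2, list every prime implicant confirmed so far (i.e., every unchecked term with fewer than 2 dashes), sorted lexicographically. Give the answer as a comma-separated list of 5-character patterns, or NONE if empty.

-0001, -0010, -0100, -1000, -1011, -1110, 00111, 01101

[col 0] 00001*, 00010*, 00100*, 00111, 01000*, 01011*, 01101, 01110*, 10000*, 10001*, 10010*, 10011*, 10100*, 10110*, 11000*, 11001*, 11010*, 11011*, 11100*, 11110*, 11111*
[col 1] -0001, -0010, -0100, -1000, -1011, -1110, 1-000*, 1-001*, 1-010*, 1-011*, 1-100*, 1-110*, 10-00*, 10-10*, 100-0*, 100-1*, 1000-*, 1001-*, 101-0*, 11-00*, 11-10*, 11-11*, 110-0*, 110-1*, 1100-*, 1101-*, 111-0*, 1111-*
[col 2] 1--00*, 1--10*, 1-0-0*, 1-0-1*, 1-00-*, 1-01-*, 1-1-0*, 10--0*, 100--*, 11--0*, 11-1-, 110--*
[col 3] 1---0, 1-0--
Prime implicants: -0001, -0010, -0100, -1000, -1011, -1110, 00111, 01101, 1---0, 1-0--, 11-1-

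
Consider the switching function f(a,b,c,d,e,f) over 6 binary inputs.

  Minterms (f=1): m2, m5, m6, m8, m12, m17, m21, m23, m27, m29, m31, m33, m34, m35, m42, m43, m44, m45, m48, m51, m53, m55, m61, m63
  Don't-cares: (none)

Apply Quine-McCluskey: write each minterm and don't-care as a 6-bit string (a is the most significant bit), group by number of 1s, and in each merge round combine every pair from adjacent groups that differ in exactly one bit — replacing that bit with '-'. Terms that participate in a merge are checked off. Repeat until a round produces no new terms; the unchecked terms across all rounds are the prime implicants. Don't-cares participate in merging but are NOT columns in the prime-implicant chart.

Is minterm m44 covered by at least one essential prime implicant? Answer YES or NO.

NO

size-2^0 implicants → 000010(✓)  000101(✓)  000110(✓)  001000(✓)  001100(✓)  010001(✓)  010101(✓)  010111(✓)  011011(✓)  011101(✓)  011111(✓)  100001(✓)  100010(✓)  100011(✓)  101010(✓)  101011(✓)  101100(✓)  101101(✓)  110000  110011(✓)  110101(✓)  110111(✓)  111101(✓)  111111(✓)
size-2^1 implicants → -00010  -01100  -10101(✓)  -10111(✓)  -11101(✓)  -11111(✓)  0-0101  000-10  001-00  01-101(✓)  01-111(✓)  010-01  0101-1(✓)  011-11  0111-1(✓)  1-0011  1-1101  10-010(✓)  10-011(✓)  1000-1  10001-(✓)  10101-(✓)  10110-  11-101(✓)  11-111(✓)  110-11  1101-1(✓)  1111-1(✓)
size-2^2 implicants → -1-101(✓)  -1-111(✓)  -101-1(✓)  -111-1(✓)  01-1-1(✓)  10-01-  11-1-1(✓)
size-2^3 implicants → -1-1-1
Unchecked terms (primes): -00010, -01100, -1-1-1, 0-0101, 000-10, 001-00, 010-01, 011-11, 1-0011, 1-1101, 10-01-, 1000-1, 10110-, 110-11, 110000
Minterm coverage:
  m2 ⊆ -00010,000-10
  m5 ⊆ 0-0101 [E]
  m6 ⊆ 000-10 [E]
  m8 ⊆ 001-00 [E]
  m12 ⊆ -01100,001-00
  m17 ⊆ 010-01 [E]
  m21 ⊆ -1-1-1,0-0101,010-01
  m23 ⊆ -1-1-1 [E]
  m27 ⊆ 011-11 [E]
  m29 ⊆ -1-1-1 [E]
  m31 ⊆ -1-1-1,011-11
  m33 ⊆ 1000-1 [E]
  m34 ⊆ -00010,10-01-
  m35 ⊆ 1-0011,10-01-,1000-1
  m42 ⊆ 10-01- [E]
  m43 ⊆ 10-01- [E]
  m44 ⊆ -01100,10110-
  m45 ⊆ 1-1101,10110-
  m48 ⊆ 110000 [E]
  m51 ⊆ 1-0011,110-11
  m53 ⊆ -1-1-1 [E]
  m55 ⊆ -1-1-1,110-11
  m61 ⊆ -1-1-1,1-1101
  m63 ⊆ -1-1-1 [E]
E = {-1-1-1, 0-0101, 000-10, 001-00, 010-01, 011-11, 10-01-, 1000-1, 110000}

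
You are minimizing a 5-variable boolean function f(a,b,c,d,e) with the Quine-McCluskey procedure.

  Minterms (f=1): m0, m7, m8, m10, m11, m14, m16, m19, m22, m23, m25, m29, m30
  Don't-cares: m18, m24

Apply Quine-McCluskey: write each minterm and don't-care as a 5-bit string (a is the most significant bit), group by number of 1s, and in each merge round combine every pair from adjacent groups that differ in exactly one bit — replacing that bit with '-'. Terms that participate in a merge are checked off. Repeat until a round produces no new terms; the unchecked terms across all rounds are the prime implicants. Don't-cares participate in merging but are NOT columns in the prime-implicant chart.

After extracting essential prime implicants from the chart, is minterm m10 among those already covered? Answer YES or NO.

YES

size-2^0 implicants → 00000(✓)  00111(✓)  01000(✓)  01010(✓)  01011(✓)  01110(✓)  10000(✓)  10010(✓)  10011(✓)  10110(✓)  10111(✓)  11000(✓)  11001(✓)  11101(✓)  11110(✓)
size-2^1 implicants → -0000(✓)  -0111  -1000(✓)  -1110  0-000(✓)  01-10  010-0  0101-  1-000(✓)  1-110  10-10(✓)  10-11(✓)  100-0  1001-(✓)  1011-(✓)  11-01  1100-
size-2^2 implicants → --000  10-1-
Unchecked terms (primes): --000, -0111, -1110, 01-10, 010-0, 0101-, 1-110, 10-1-, 100-0, 11-01, 1100-
Minterm coverage:
  m0 ⊆ --000 [E]
  m7 ⊆ -0111 [E]
  m8 ⊆ --000,010-0
  m10 ⊆ 01-10,010-0,0101-
  m11 ⊆ 0101- [E]
  m14 ⊆ -1110,01-10
  m16 ⊆ --000,100-0
  m19 ⊆ 10-1- [E]
  m22 ⊆ 1-110,10-1-
  m23 ⊆ -0111,10-1-
  m25 ⊆ 11-01,1100-
  m29 ⊆ 11-01 [E]
  m30 ⊆ -1110,1-110
E = {--000, -0111, 0101-, 10-1-, 11-01}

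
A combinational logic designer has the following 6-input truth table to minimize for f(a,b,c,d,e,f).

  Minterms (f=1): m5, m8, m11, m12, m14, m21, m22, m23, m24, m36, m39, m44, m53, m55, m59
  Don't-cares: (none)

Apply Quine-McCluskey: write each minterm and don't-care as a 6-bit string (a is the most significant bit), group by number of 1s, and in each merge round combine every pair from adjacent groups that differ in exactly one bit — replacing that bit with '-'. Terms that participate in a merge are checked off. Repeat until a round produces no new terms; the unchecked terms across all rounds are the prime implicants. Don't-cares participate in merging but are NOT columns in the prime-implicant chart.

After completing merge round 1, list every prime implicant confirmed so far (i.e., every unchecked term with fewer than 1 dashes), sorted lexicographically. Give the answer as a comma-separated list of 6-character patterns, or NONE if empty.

001011, 111011

[col 0] 000101*, 001000*, 001011, 001100*, 001110*, 010101*, 010110*, 010111*, 011000*, 100100*, 100111*, 101100*, 110101*, 110111*, 111011
[col 1] -01100, -10101*, -10111*, 0-0101, 0-1000, 001-00, 0011-0, 0101-1*, 01011-, 1-0111, 10-100, 1101-1*
[col 2] -101-1
Prime implicants: -01100, -101-1, 0-0101, 0-1000, 001-00, 001011, 0011-0, 01011-, 1-0111, 10-100, 111011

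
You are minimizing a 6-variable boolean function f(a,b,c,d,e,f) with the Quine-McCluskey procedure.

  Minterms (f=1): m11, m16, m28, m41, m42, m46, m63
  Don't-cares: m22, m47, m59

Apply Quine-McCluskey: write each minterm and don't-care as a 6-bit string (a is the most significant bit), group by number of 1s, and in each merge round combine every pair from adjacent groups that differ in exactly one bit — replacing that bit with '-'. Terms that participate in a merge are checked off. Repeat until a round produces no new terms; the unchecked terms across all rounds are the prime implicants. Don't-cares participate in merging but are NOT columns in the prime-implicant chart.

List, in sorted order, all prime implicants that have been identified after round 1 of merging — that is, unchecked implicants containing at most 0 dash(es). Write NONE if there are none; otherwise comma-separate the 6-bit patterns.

001011, 010000, 010110, 011100, 101001

[col 0] 001011, 010000, 010110, 011100, 101001, 101010*, 101110*, 101111*, 111011*, 111111*
[col 1] 1-1111, 101-10, 10111-, 111-11
Prime implicants: 001011, 010000, 010110, 011100, 1-1111, 101-10, 101001, 10111-, 111-11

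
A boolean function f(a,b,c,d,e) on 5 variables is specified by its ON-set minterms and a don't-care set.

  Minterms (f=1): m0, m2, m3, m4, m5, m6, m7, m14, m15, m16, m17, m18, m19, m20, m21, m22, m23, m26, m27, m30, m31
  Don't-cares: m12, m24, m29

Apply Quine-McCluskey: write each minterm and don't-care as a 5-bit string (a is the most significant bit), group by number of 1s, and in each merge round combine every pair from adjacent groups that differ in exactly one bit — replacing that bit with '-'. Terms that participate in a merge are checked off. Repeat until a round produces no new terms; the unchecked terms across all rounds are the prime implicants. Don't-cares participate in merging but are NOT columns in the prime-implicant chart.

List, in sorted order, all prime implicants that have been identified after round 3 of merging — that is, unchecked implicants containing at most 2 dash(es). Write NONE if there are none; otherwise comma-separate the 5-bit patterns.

Round 0: 00000✓ 00010✓ 00011✓ 00100✓ 00101✓ 00110✓ 00111✓ 01100✓ 01110✓ 01111✓ 10000✓ 10001✓ 10010✓ 10011✓ 10100✓ 10101✓ 10110✓ 10111✓ 11000✓ 11010✓ 11011✓ 11101✓ 11110✓ 11111✓
Round 1: -0000✓ -0010✓ -0011✓ -0100✓ -0101✓ -0110✓ -0111✓ -1110✓ -1111✓ 0-100✓ 0-110✓ 0-111✓ 00-00✓ 00-10✓ 00-11✓ 000-0✓ 0001-✓ 001-0✓ 001-1✓ 0010-✓ 0011-✓ 011-0✓ 0111-✓ 1-000✓ 1-010✓ 1-011✓ 1-101✓ 1-110✓ 1-111✓ 10-00✓ 10-01✓ 10-10✓ 10-11✓ 100-0✓ 100-1✓ 1000-✓ 1001-✓ 101-0✓ 101-1✓ 1010-✓ 1011-✓ 11-10✓ 11-11✓ 110-0✓ 1101-✓ 111-1✓ 1111-✓
Round 2: --110✓ --111✓ -0-00✓ -0-10✓ -0-11✓ -00-0✓ -001-✓ -01-0✓ -01-1✓ -010-✓ -011-✓ -111-✓ 0-1-0 0-11-✓ 00--0✓ 00-1-✓ 001--✓ 1--10✓ 1--11✓ 1-0-0 1-01-✓ 1-1-1 1-11-✓ 10--0✓ 10--1✓ 10-0-✓ 10-1-✓ 100--✓ 101--✓ 11-1-✓
Round 3: --11- -0--0 -0-1- -01-- 1--1- 10---
PIs = {--11-, -0--0, -0-1-, -01--, 0-1-0, 1--1-, 1-0-0, 1-1-1, 10---}

0-1-0, 1-0-0, 1-1-1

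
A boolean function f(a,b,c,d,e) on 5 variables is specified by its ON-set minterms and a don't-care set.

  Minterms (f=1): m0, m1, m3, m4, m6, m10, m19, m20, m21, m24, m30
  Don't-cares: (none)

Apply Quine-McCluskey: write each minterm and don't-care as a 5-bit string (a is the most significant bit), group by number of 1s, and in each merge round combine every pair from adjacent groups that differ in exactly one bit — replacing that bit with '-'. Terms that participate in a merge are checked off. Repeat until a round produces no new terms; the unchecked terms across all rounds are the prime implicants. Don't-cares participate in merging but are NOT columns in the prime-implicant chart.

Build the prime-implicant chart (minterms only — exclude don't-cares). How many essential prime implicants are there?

Round 0: 00000✓ 00001✓ 00011✓ 00100✓ 00110✓ 01010 10011✓ 10100✓ 10101✓ 11000 11110
Round 1: -0011 -0100 00-00 000-1 0000- 001-0 1010-
PIs = {-0011, -0100, 00-00, 000-1, 0000-, 001-0, 01010, 1010-, 11000, 11110}
Coverage chart:
  m0: 00-00,0000-
  m1: 000-1,0000-
  m3: -0011,000-1
  m4: -0100,00-00,001-0
  m6: 001-0 ←essential
  m10: 01010 ←essential
  m19: -0011 ←essential
  m20: -0100,1010-
  m21: 1010- ←essential
  m24: 11000 ←essential
  m30: 11110 ←essential
Essential: -0011, 001-0, 01010, 1010-, 11000, 11110

6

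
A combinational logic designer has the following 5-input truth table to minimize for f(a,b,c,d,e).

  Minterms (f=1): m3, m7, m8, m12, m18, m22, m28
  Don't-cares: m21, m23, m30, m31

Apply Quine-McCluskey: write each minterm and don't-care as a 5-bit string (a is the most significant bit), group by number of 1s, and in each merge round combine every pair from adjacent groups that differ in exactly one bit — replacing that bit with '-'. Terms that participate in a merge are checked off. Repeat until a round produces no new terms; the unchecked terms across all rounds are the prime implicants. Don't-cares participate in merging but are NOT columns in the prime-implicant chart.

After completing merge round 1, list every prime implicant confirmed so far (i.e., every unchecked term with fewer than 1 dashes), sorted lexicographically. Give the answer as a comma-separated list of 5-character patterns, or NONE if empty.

[col 0] 00011*, 00111*, 01000*, 01100*, 10010*, 10101*, 10110*, 10111*, 11100*, 11110*, 11111*
[col 1] -0111, -1100, 00-11, 01-00, 1-110*, 1-111*, 10-10, 101-1, 1011-*, 111-0, 1111-*
[col 2] 1-11-
Prime implicants: -0111, -1100, 00-11, 01-00, 1-11-, 10-10, 101-1, 111-0

NONE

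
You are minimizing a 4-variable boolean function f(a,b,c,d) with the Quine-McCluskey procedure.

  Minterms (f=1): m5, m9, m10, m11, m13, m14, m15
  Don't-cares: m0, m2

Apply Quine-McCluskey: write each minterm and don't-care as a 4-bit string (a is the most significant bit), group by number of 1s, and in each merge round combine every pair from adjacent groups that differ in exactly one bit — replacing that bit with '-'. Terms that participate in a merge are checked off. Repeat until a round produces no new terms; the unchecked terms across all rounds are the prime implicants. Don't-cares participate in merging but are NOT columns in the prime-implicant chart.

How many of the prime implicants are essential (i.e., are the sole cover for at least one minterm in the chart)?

size-2^0 implicants → 0000(✓)  0010(✓)  0101(✓)  1001(✓)  1010(✓)  1011(✓)  1101(✓)  1110(✓)  1111(✓)
size-2^1 implicants → -010  -101  00-0  1-01(✓)  1-10(✓)  1-11(✓)  10-1(✓)  101-(✓)  11-1(✓)  111-(✓)
size-2^2 implicants → 1--1  1-1-
Unchecked terms (primes): -010, -101, 00-0, 1--1, 1-1-
Minterm coverage:
  m5 ⊆ -101 [E]
  m9 ⊆ 1--1 [E]
  m10 ⊆ -010,1-1-
  m11 ⊆ 1--1,1-1-
  m13 ⊆ -101,1--1
  m14 ⊆ 1-1- [E]
  m15 ⊆ 1--1,1-1-
E = {-101, 1--1, 1-1-}

3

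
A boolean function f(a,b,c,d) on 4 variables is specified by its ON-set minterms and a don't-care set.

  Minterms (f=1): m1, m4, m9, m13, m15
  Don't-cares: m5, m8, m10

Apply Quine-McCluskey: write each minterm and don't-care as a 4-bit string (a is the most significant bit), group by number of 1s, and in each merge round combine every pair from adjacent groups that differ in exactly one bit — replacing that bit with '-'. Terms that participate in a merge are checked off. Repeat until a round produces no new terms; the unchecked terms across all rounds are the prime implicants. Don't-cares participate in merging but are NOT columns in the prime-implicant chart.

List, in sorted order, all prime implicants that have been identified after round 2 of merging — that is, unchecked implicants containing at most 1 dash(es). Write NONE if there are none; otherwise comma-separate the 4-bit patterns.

[col 0] 0001*, 0100*, 0101*, 1000*, 1001*, 1010*, 1101*, 1111*
[col 1] -001*, -101*, 0-01*, 010-, 1-01*, 10-0, 100-, 11-1
[col 2] --01
Prime implicants: --01, 010-, 10-0, 100-, 11-1

010-, 10-0, 100-, 11-1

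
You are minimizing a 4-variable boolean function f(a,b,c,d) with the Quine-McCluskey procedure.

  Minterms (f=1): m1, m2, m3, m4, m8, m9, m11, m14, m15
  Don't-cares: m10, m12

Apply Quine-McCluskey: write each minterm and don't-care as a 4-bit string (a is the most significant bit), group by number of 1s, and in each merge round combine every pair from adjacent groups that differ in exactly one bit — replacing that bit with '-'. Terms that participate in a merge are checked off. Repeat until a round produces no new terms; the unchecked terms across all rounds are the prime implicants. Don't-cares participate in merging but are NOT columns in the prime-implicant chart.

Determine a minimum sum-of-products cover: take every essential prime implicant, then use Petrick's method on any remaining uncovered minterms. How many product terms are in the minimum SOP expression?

Round 0: 0001✓ 0010✓ 0011✓ 0100✓ 1000✓ 1001✓ 1010✓ 1011✓ 1100✓ 1110✓ 1111✓
Round 1: -001✓ -010✓ -011✓ -100 00-1✓ 001-✓ 1-00✓ 1-10✓ 1-11✓ 10-0✓ 10-1✓ 100-✓ 101-✓ 11-0✓ 111-✓
Round 2: -0-1 -01- 1--0 1-1- 10--
PIs = {-0-1, -01-, -100, 1--0, 1-1-, 10--}
Coverage chart:
  m1: -0-1 ←essential
  m2: -01- ←essential
  m3: -0-1,-01-
  m4: -100 ←essential
  m8: 1--0,10--
  m9: -0-1,10--
  m11: -0-1,-01-,1-1-,10--
  m14: 1--0,1-1-
  m15: 1-1- ←essential
Essential: -0-1, -01-, -100, 1-1-
Petrick residual → 1--0
Min cover (5 terms): b'd + b'c + bc'd' + ad' + ac

5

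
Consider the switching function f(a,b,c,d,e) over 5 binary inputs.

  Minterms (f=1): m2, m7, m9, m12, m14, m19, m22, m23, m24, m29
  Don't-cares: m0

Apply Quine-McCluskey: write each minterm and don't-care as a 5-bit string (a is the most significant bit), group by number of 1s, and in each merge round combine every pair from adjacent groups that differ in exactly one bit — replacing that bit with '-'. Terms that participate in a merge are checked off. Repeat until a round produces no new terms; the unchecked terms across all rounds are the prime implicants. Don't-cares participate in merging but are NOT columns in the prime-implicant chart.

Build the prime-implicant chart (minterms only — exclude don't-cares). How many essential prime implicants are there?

Round 0: 00000✓ 00010✓ 00111✓ 01001 01100✓ 01110✓ 10011✓ 10110✓ 10111✓ 11000 11101
Round 1: -0111 000-0 011-0 10-11 1011-
PIs = {-0111, 000-0, 01001, 011-0, 10-11, 1011-, 11000, 11101}
Coverage chart:
  m2: 000-0 ←essential
  m7: -0111 ←essential
  m9: 01001 ←essential
  m12: 011-0 ←essential
  m14: 011-0 ←essential
  m19: 10-11 ←essential
  m22: 1011- ←essential
  m23: -0111,10-11,1011-
  m24: 11000 ←essential
  m29: 11101 ←essential
Essential: -0111, 000-0, 01001, 011-0, 10-11, 1011-, 11000, 11101

8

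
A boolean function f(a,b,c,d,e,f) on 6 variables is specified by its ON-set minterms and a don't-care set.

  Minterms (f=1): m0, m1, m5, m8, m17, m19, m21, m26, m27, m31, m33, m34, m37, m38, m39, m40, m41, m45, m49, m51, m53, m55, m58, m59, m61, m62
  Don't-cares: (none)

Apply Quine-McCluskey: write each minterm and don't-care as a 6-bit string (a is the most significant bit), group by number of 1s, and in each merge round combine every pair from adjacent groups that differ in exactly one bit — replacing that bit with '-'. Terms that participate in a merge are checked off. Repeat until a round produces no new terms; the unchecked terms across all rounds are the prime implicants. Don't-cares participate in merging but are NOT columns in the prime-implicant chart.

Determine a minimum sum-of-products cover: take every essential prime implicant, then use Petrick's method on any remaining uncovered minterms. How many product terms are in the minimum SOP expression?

Round 0: 000000✓ 000001✓ 000101✓ 001000✓ 010001✓ 010011✓ 010101✓ 011010✓ 011011✓ 011111✓ 100001✓ 100010✓ 100101✓ 100110✓ 100111✓ 101000✓ 101001✓ 101101✓ 110001✓ 110011✓ 110101✓ 110111✓ 111010✓ 111011✓ 111101✓ 111110✓
Round 1: -00001✓ -00101✓ -01000 -10001✓ -10011✓ -10101✓ -11010✓ -11011✓ 0-0001✓ 0-0101✓ 00-000 000-01✓ 00000- 01-011✓ 010-01✓ 0100-1✓ 011-11 01101-✓ 1-0001✓ 1-0101✓ 1-0111✓ 1-1101✓ 10-001✓ 10-101✓ 100-01✓ 100-10 1001-1✓ 10011- 101-01✓ 10100- 11-011✓ 11-101✓ 110-01✓ 110-11✓ 1100-1✓ 1101-1✓ 111-10 11101-✓
Round 2: --0001✓ --0101✓ -00-01✓ -1-011 -10-01✓ -100-1 -1101- 0-0-01✓ 1--101 1-0-01✓ 1-01-1 10--01 110--1
Round 3: --0-01
PIs = {--0-01, -01000, -1-011, -100-1, -1101-, 00-000, 00000-, 011-11, 1--101, 1-01-1, 10--01, 100-10, 10011-, 10100-, 110--1, 111-10}
Coverage chart:
  m0: 00-000,00000-
  m1: --0-01,00000-
  m5: --0-01 ←essential
  m8: -01000,00-000
  m17: --0-01,-100-1
  m19: -1-011,-100-1
  m21: --0-01 ←essential
  m26: -1101- ←essential
  m27: -1-011,-1101-,011-11
  m31: 011-11 ←essential
  m33: --0-01,10--01
  m34: 100-10 ←essential
  m37: --0-01,1--101,1-01-1,10--01
  m38: 100-10,10011-
  m39: 1-01-1,10011-
  m40: -01000,10100-
  m41: 10--01,10100-
  m45: 1--101,10--01
  m49: --0-01,-100-1,110--1
  m51: -1-011,-100-1,110--1
  m53: --0-01,1--101,1-01-1,110--1
  m55: 1-01-1,110--1
  m58: -1101-,111-10
  m59: -1-011,-1101-
  m61: 1--101 ←essential
  m62: 111-10 ←essential
Essential: --0-01, -1101-, 011-11, 1--101, 100-10, 111-10
Petrick residual → -1-011, 00-000, 1-01-1, 10100-
Min cover (10 terms): c'e'f + bd'ef + bcd'e + a'b'd'e'f' + a'bcef + ade'f + ac'df + ab'c'ef' + ab'cd'e' + abcef'

10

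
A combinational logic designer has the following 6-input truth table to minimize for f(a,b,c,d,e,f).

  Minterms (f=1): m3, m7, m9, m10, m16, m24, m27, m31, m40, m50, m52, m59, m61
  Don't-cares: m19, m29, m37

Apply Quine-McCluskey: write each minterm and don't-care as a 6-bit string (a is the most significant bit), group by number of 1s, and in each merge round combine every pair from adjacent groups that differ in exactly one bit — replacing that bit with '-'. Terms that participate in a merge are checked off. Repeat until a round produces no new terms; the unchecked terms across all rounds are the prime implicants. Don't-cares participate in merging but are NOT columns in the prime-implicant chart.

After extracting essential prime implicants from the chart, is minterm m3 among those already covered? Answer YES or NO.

YES

[col 0] 000011*, 000111*, 001001, 001010, 010000*, 010011*, 011000*, 011011*, 011101*, 011111*, 100101, 101000, 110010, 110100, 111011*, 111101*
[col 1] -11011, -11101, 0-0011, 000-11, 01-000, 01-011, 011-11, 0111-1
Prime implicants: -11011, -11101, 0-0011, 000-11, 001001, 001010, 01-000, 01-011, 011-11, 0111-1, 100101, 101000, 110010, 110100
PI chart (minterm → PIs covering it):
  3 | 0-0011,000-11
  7 | 000-11  (sole → essential)
  9 | 001001  (sole → essential)
  10 | 001010  (sole → essential)
  16 | 01-000  (sole → essential)
  24 | 01-000  (sole → essential)
  27 | -11011,01-011,011-11
  31 | 011-11,0111-1
  40 | 101000  (sole → essential)
  50 | 110010  (sole → essential)
  52 | 110100  (sole → essential)
  59 | -11011  (sole → essential)
  61 | -11101  (sole → essential)
Essential prime implicants: -11011, -11101, 000-11, 001001, 001010, 01-000, 101000, 110010, 110100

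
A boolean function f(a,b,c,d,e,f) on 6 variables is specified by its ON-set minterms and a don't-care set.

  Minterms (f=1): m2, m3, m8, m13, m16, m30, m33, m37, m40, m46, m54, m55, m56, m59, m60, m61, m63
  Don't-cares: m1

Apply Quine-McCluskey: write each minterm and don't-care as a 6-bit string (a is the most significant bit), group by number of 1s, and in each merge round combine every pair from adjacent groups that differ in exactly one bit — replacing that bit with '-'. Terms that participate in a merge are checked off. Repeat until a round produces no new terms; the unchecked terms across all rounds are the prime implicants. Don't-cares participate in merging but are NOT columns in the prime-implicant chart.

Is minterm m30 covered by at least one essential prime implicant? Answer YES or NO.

YES

size-2^0 implicants → 000001(✓)  000010(✓)  000011(✓)  001000(✓)  001101  010000  011110  100001(✓)  100101(✓)  101000(✓)  101110  110110(✓)  110111(✓)  111000(✓)  111011(✓)  111100(✓)  111101(✓)  111111(✓)
size-2^1 implicants → -00001  -01000  0000-1  00001-  1-1000  100-01  11-111  11011-  111-00  111-11  1111-1  11110-
Unchecked terms (primes): -00001, -01000, 0000-1, 00001-, 001101, 010000, 011110, 1-1000, 100-01, 101110, 11-111, 11011-, 111-00, 111-11, 1111-1, 11110-
Minterm coverage:
  m2 ⊆ 00001- [E]
  m3 ⊆ 0000-1,00001-
  m8 ⊆ -01000 [E]
  m13 ⊆ 001101 [E]
  m16 ⊆ 010000 [E]
  m30 ⊆ 011110 [E]
  m33 ⊆ -00001,100-01
  m37 ⊆ 100-01 [E]
  m40 ⊆ -01000,1-1000
  m46 ⊆ 101110 [E]
  m54 ⊆ 11011- [E]
  m55 ⊆ 11-111,11011-
  m56 ⊆ 1-1000,111-00
  m59 ⊆ 111-11 [E]
  m60 ⊆ 111-00,11110-
  m61 ⊆ 1111-1,11110-
  m63 ⊆ 11-111,111-11,1111-1
E = {-01000, 00001-, 001101, 010000, 011110, 100-01, 101110, 11011-, 111-11}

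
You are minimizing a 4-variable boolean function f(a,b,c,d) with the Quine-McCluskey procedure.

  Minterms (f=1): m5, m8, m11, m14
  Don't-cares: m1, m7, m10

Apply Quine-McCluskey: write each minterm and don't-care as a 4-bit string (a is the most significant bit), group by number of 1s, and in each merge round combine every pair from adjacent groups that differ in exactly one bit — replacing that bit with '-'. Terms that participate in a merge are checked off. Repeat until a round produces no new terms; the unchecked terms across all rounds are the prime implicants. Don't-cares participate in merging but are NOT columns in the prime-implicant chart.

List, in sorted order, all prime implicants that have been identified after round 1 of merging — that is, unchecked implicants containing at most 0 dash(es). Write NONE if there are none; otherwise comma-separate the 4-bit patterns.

NONE

[col 0] 0001*, 0101*, 0111*, 1000*, 1010*, 1011*, 1110*
[col 1] 0-01, 01-1, 1-10, 10-0, 101-
Prime implicants: 0-01, 01-1, 1-10, 10-0, 101-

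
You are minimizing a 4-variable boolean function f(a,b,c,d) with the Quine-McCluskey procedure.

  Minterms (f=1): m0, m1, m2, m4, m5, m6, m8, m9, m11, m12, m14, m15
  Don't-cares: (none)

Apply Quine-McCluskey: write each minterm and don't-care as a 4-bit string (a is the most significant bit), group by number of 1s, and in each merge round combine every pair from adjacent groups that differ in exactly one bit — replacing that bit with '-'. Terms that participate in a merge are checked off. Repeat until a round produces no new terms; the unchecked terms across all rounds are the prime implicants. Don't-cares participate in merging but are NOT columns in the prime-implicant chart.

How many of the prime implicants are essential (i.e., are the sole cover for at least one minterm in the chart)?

Round 0: 0000✓ 0001✓ 0010✓ 0100✓ 0101✓ 0110✓ 1000✓ 1001✓ 1011✓ 1100✓ 1110✓ 1111✓
Round 1: -000✓ -001✓ -100✓ -110✓ 0-00✓ 0-01✓ 0-10✓ 00-0✓ 000-✓ 01-0✓ 010-✓ 1-00✓ 1-11 10-1 100-✓ 11-0✓ 111-
Round 2: --00 -00- -1-0 0--0 0-0-
PIs = {--00, -00-, -1-0, 0--0, 0-0-, 1-11, 10-1, 111-}
Coverage chart:
  m0: --00,-00-,0--0,0-0-
  m1: -00-,0-0-
  m2: 0--0 ←essential
  m4: --00,-1-0,0--0,0-0-
  m5: 0-0- ←essential
  m6: -1-0,0--0
  m8: --00,-00-
  m9: -00-,10-1
  m11: 1-11,10-1
  m12: --00,-1-0
  m14: -1-0,111-
  m15: 1-11,111-
Essential: 0--0, 0-0-

2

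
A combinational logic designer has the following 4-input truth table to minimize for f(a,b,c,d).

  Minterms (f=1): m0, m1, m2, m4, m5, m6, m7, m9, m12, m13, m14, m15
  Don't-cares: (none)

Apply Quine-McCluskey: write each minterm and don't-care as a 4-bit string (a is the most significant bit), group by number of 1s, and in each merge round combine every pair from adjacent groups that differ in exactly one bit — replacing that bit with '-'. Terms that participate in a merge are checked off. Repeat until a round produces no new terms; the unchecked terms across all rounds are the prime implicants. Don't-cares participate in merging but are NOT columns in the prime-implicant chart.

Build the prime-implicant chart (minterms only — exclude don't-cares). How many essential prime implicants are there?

[col 0] 0000*, 0001*, 0010*, 0100*, 0101*, 0110*, 0111*, 1001*, 1100*, 1101*, 1110*, 1111*
[col 1] -001*, -100*, -101*, -110*, -111*, 0-00*, 0-01*, 0-10*, 00-0*, 000-*, 01-0*, 01-1*, 010-*, 011-*, 1-01*, 11-0*, 11-1*, 110-*, 111-*
[col 2] --01, -1-0*, -1-1*, -10-*, -11-*, 0--0, 0-0-, 01--*, 11--*
[col 3] -1--
Prime implicants: --01, -1--, 0--0, 0-0-
PI chart (minterm → PIs covering it):
  0 | 0--0,0-0-
  1 | --01,0-0-
  2 | 0--0  (sole → essential)
  4 | -1--,0--0,0-0-
  5 | --01,-1--,0-0-
  6 | -1--,0--0
  7 | -1--  (sole → essential)
  9 | --01  (sole → essential)
  12 | -1--  (sole → essential)
  13 | --01,-1--
  14 | -1--  (sole → essential)
  15 | -1--  (sole → essential)
Essential prime implicants: --01, -1--, 0--0

3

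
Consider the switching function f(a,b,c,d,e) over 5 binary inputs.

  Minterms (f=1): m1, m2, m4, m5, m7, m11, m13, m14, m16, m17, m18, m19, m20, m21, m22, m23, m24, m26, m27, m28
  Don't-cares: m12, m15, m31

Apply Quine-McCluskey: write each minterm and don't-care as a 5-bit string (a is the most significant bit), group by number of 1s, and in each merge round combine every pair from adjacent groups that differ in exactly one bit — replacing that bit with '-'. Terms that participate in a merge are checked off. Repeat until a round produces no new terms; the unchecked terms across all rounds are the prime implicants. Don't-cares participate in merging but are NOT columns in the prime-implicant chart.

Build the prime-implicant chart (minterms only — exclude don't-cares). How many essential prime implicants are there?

[col 0] 00001*, 00010*, 00100*, 00101*, 00111*, 01011*, 01100*, 01101*, 01110*, 01111*, 10000*, 10001*, 10010*, 10011*, 10100*, 10101*, 10110*, 10111*, 11000*, 11010*, 11011*, 11100*, 11111*
[col 1] -0001*, -0010, -0100*, -0101*, -0111*, -1011*, -1100*, -1111*, 0-100*, 0-101*, 0-111*, 00-01*, 001-1*, 0010-*, 01-11*, 011-0*, 011-1*, 0110-*, 0111-*, 1-000*, 1-010*, 1-011*, 1-100*, 1-111*, 10-00*, 10-01*, 10-10*, 10-11*, 100-0*, 100-1*, 1000-*, 1001-*, 101-0*, 101-1*, 1010-*, 1011-*, 11-00*, 11-11*, 110-0*, 1101-*
[col 2] --100, --111, -0-01, -01-1, -010-, -1-11, 0-1-1, 0-10-, 011--, 1--00, 1--11, 1-0-0, 1-01-, 10--0*, 10--1*, 10-0-*, 10-1-*, 100--*, 101--*
[col 3] 10---
Prime implicants: --100, --111, -0-01, -0010, -01-1, -010-, -1-11, 0-1-1, 0-10-, 011--, 1--00, 1--11, 1-0-0, 1-01-, 10---
PI chart (minterm → PIs covering it):
  1 | -0-01  (sole → essential)
  2 | -0010  (sole → essential)
  4 | --100,-010-,0-10-
  5 | -0-01,-01-1,-010-,0-1-1,0-10-
  7 | --111,-01-1,0-1-1
  11 | -1-11  (sole → essential)
  13 | 0-1-1,0-10-,011--
  14 | 011--  (sole → essential)
  16 | 1--00,1-0-0,10---
  17 | -0-01,10---
  18 | -0010,1-0-0,1-01-,10---
  19 | 1--11,1-01-,10---
  20 | --100,-010-,1--00,10---
  21 | -0-01,-01-1,-010-,10---
  22 | 10---  (sole → essential)
  23 | --111,-01-1,1--11,10---
  24 | 1--00,1-0-0
  26 | 1-0-0,1-01-
  27 | -1-11,1--11,1-01-
  28 | --100,1--00
Essential prime implicants: -0-01, -0010, -1-11, 011--, 10---

5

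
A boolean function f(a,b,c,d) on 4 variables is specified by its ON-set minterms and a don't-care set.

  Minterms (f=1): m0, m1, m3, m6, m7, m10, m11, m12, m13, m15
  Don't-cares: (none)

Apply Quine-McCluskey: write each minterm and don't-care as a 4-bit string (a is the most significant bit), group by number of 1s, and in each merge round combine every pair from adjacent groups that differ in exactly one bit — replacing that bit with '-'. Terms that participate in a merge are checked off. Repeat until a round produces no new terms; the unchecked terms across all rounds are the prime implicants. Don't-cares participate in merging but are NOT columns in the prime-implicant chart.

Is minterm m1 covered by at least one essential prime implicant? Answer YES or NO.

[col 0] 0000*, 0001*, 0011*, 0110*, 0111*, 1010*, 1011*, 1100*, 1101*, 1111*
[col 1] -011*, -111*, 0-11*, 00-1, 000-, 011-, 1-11*, 101-, 11-1, 110-
[col 2] --11
Prime implicants: --11, 00-1, 000-, 011-, 101-, 11-1, 110-
PI chart (minterm → PIs covering it):
  0 | 000-  (sole → essential)
  1 | 00-1,000-
  3 | --11,00-1
  6 | 011-  (sole → essential)
  7 | --11,011-
  10 | 101-  (sole → essential)
  11 | --11,101-
  12 | 110-  (sole → essential)
  13 | 11-1,110-
  15 | --11,11-1
Essential prime implicants: 000-, 011-, 101-, 110-

YES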